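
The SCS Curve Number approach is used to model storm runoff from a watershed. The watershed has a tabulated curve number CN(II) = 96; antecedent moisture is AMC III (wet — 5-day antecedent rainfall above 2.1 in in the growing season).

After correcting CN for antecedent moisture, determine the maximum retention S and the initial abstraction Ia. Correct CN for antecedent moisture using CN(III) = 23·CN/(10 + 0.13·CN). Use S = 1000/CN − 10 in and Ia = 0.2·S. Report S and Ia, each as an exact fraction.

Adjust CN=96 to AMC III: 23·96/(10 + 0.13·96) → 2208 ÷ (562/25) = 27600/281 ≈ 98.221
Max retention: S = 1000/(27600/281) − 10 = 25/138 in (≈ 0.181 in)
Ia = 0.2S: 0.2·0.181 = 0.036 in (exactly 5/138)

S = 25/138 in ≈ 0.181 in; Ia = 5/138 in ≈ 0.036 in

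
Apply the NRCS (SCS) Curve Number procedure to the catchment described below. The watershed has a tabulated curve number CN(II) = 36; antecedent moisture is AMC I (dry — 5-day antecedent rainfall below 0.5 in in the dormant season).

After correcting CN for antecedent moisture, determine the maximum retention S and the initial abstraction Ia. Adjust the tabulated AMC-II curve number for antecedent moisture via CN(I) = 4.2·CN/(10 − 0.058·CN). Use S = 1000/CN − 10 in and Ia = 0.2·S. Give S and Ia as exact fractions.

CN(I) from CN(II)=36: (4.2·36)/(10 − 0.058·36) = 18900/989 ≈ 19.110
S = 1000/(18900/989) − 10 = 8000/189 in ≈ 42.328 in
Initial abstraction Ia = S/5 = (8000/189)/5 = 1600/189 ≈ 8.466 in

S = 8000/189 in ≈ 42.328 in; Ia = 1600/189 in ≈ 8.466 in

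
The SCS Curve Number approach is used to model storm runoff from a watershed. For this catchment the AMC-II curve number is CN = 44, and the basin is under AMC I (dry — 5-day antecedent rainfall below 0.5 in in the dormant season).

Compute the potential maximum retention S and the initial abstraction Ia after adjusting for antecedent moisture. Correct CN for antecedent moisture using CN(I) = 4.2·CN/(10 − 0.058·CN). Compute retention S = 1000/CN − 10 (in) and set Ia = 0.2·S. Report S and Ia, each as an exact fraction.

S = 1000/33 in ≈ 30.303 in; Ia = 200/33 in ≈ 6.061 in

CN(I) from CN(II)=44: (4.2·44)/(10 − 0.058·44) = 3300/133 ≈ 24.812
Max retention: S = 1000/(3300/133) − 10 = 1000/33 in (≈ 30.303 in)
Initial abstraction Ia = S/5 = (1000/33)/5 = 200/33 ≈ 6.061 in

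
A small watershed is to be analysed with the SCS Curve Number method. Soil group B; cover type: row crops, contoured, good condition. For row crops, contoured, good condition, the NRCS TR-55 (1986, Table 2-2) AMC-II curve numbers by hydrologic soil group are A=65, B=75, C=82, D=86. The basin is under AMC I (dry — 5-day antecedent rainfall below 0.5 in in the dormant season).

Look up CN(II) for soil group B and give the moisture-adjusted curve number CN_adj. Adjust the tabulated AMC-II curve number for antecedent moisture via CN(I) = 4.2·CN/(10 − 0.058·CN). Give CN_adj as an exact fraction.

CN_adj = 6300/113 ≈ 55.752

NRCS table: row crops, contoured, good condition, soil group B → CN(II) = 75
Adjust CN=75 to AMC I: 4.2·75/(10 − 0.058·75) → 315 ÷ (113/20) = 6300/113 ≈ 55.752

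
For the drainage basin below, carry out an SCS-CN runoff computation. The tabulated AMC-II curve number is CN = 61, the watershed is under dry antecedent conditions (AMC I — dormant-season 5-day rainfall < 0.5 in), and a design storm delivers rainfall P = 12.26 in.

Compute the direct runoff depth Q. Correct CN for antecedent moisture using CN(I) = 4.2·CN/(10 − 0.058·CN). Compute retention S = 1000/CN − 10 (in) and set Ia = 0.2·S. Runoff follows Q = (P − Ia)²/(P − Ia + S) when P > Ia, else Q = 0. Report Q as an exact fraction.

CN(I) from CN(II)=61: (4.2·61)/(10 − 0.058·61) = 42700/1077 ≈ 39.647
Max retention: S = 1000/(42700/1077) − 10 = 6500/427 in (≈ 15.222 in)
Ia = 0.2·(6500/427) = 1300/427 in ≈ 3.044 in
P − Ia = 12.260 − 3.044 = 196751/21350 ≈ 9.216 in (> 0, runoff occurs)
Q: (196751/21350)² ÷ (521751/21350) = 38710956001/11139383850 in (≈ 3.475 in)

Q = 38710956001/11139383850 in ≈ 3.475 in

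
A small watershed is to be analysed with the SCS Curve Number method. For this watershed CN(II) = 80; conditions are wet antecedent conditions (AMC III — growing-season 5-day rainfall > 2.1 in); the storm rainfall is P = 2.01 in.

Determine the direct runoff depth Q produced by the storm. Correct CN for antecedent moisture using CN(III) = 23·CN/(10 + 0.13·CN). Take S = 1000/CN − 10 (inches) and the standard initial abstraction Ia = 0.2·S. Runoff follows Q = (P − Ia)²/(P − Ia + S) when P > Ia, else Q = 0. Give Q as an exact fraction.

Adjust CN=80 to AMC III: 23·80/(10 + 0.13·80) → 1840 ÷ (102/5) = 4600/51 ≈ 90.196
Retention S: 1000/CN − 10 with CN=90.196 → S = 25/23 ≈ 1.087 in
Initial abstraction Ia = S/5 = (25/23)/5 = 5/23 ≈ 0.217 in
Excess rainfall: 2.010 − 0.217 = 1.793 in; P > Ia so Q > 0
Runoff Q = (P−Ia)²/(P−Ia+S) = (1.793)²/(1.793+1.087) = 16999129/15232900 ≈ 1.116 in

Q = 16999129/15232900 in ≈ 1.116 in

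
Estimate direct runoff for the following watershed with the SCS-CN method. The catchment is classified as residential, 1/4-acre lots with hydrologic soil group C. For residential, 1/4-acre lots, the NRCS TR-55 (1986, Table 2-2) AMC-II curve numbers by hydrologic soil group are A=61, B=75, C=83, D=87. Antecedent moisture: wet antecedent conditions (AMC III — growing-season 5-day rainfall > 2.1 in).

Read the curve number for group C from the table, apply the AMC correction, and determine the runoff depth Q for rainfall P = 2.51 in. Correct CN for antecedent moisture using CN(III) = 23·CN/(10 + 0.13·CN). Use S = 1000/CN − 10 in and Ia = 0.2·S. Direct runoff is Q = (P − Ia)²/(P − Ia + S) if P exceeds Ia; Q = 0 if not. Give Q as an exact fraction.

Q = 198166535281/117433853100 in ≈ 1.687 in

NRCS table: residential, 1/4-acre lots, soil group C → CN(II) = 83
Wet (AMC III): CN(III) = 23·83/(10 + 0.13·83) = 1909/(2079/100) = 190900/2079 ≈ 91.823
Max retention: S = 1000/(190900/2079) − 10 = 1700/1909 in (≈ 0.891 in)
Initial abstraction Ia = S/5 = (1700/1909)/5 = 340/1909 ≈ 0.178 in
Excess rainfall: 2.510 − 0.178 = 2.332 in; P > Ia so Q > 0
Q: (445159/190900)² ÷ (615159/190900) = 198166535281/117433853100 in (≈ 1.687 in)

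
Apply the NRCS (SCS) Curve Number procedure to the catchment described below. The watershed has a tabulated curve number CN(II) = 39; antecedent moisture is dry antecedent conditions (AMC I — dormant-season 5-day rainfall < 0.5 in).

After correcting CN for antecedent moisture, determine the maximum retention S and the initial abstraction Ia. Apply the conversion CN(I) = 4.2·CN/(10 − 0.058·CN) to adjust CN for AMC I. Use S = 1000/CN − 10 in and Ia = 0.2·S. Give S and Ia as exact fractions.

Dry (AMC I): CN(I) = 4.2·39/(10 − 0.058·39) = (819/5)/(3869/500) = 81900/3869 ≈ 21.168
Max retention: S = 1000/(81900/3869) − 10 = 30500/819 in (≈ 37.241 in)
Initial abstraction Ia = S/5 = (30500/819)/5 = 6100/819 ≈ 7.448 in

S = 30500/819 in ≈ 37.241 in; Ia = 6100/819 in ≈ 7.448 in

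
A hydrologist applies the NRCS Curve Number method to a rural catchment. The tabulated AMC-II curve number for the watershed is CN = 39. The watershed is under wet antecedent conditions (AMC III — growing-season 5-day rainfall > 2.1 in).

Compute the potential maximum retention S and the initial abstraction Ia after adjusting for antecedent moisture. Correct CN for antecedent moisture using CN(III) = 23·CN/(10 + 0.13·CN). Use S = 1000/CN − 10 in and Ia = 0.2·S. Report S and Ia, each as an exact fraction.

S = 6100/897 in ≈ 6.800 in; Ia = 1220/897 in ≈ 1.360 in

CN(III) from CN(II)=39: (23·39)/(10 + 0.13·39) = 89700/1507 ≈ 59.522
Retention S: 1000/CN − 10 with CN=59.522 → S = 6100/897 ≈ 6.800 in
Ia = 0.2S: 0.2·6.800 = 1.360 in (exactly 1220/897)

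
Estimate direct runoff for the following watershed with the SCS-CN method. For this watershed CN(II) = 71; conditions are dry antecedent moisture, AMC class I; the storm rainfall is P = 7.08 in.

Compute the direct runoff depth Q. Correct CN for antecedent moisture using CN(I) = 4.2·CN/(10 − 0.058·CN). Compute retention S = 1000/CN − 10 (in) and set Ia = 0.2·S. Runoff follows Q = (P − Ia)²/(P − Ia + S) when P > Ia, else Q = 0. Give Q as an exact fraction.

Q = 36636639649/20646883425 in ≈ 1.774 in

Adjust CN=71 to AMC I: 4.2·71/(10 − 0.058·71) → (1491/5) ÷ (2941/500) = 149100/2941 ≈ 50.697
S = 1000/(149100/2941) − 10 = 14500/1491 in ≈ 9.725 in
Ia = 0.2S: 0.2·9.725 = 1.945 in (exactly 2900/1491)
Excess rainfall: 7.080 − 1.945 = 5.135 in; P > Ia so Q > 0
Q: (191407/37275)² ÷ (553907/37275) = 36636639649/20646883425 in (≈ 1.774 in)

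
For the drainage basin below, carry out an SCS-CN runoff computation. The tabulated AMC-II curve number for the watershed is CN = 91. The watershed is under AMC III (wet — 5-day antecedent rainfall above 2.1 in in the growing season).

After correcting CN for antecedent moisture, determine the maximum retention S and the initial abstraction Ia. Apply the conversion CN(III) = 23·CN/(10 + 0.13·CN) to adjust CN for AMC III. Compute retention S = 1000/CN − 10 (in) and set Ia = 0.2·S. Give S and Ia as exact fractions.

S = 900/2093 in ≈ 0.430 in; Ia = 180/2093 in ≈ 0.086 in

Wet (AMC III): CN(III) = 23·91/(10 + 0.13·91) = 2093/(2183/100) = 209300/2183 ≈ 95.877
Retention S: 1000/CN − 10 with CN=95.877 → S = 900/2093 ≈ 0.430 in
Ia = 0.2·(900/2093) = 180/2093 in ≈ 0.086 in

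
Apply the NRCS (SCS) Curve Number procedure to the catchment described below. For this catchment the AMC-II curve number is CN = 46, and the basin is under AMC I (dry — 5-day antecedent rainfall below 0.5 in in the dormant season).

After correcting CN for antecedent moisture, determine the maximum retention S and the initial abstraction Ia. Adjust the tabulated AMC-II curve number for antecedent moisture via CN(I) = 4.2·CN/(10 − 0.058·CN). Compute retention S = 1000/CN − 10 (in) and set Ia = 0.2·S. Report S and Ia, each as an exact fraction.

CN(I) from CN(II)=46: (4.2·46)/(10 − 0.058·46) = 16100/611 ≈ 26.350
Retention S: 1000/CN − 10 with CN=26.350 → S = 4500/161 ≈ 27.950 in
Ia = 0.2S: 0.2·27.950 = 5.590 in (exactly 900/161)

S = 4500/161 in ≈ 27.950 in; Ia = 900/161 in ≈ 5.590 in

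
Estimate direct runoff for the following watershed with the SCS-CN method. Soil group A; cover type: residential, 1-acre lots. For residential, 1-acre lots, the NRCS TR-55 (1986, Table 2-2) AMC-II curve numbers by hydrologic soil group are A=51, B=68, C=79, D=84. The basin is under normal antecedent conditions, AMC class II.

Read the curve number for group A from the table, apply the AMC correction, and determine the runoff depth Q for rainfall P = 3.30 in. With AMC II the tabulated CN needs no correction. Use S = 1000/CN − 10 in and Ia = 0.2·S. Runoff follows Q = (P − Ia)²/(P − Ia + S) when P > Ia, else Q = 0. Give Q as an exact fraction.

NRCS table: residential, 1-acre lots, soil group A → CN(II) = 51
AMC II — tabulated CN = 51 applies directly.
Max retention: S = 1000/51 − 10 = 490/51 in (≈ 9.608 in)
Ia = 0.2S: 0.2·9.608 = 1.922 in (exactly 98/51)
Excess rainfall: 3.300 − 1.922 = 1.378 in; P > Ia so Q > 0
Runoff Q = (P−Ia)²/(P−Ia+S) = (1.378)²/(1.378+9.608) = 494209/2857530 ≈ 0.173 in

Q = 494209/2857530 in ≈ 0.173 in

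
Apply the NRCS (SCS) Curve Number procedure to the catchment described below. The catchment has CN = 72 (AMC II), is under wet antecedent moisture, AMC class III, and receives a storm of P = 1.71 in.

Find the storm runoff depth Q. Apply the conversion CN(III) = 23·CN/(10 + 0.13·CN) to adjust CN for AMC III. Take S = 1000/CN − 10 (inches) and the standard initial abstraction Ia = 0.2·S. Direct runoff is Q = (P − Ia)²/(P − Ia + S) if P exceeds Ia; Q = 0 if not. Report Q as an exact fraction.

Wet (AMC III): CN(III) = 23·72/(10 + 0.13·72) = 1656/(484/25) = 10350/121 ≈ 85.537
Retention S: 1000/CN − 10 with CN=85.537 → S = 350/207 ≈ 1.691 in
Initial abstraction Ia = S/5 = (350/207)/5 = 70/207 ≈ 0.338 in
Excess rainfall: 1.710 − 0.338 = 1.372 in; P > Ia so Q > 0
Runoff Q = (P−Ia)²/(P−Ia+S) = (1.372)²/(1.372+1.691) = 806389609/1312317900 ≈ 0.614 in

Q = 806389609/1312317900 in ≈ 0.614 in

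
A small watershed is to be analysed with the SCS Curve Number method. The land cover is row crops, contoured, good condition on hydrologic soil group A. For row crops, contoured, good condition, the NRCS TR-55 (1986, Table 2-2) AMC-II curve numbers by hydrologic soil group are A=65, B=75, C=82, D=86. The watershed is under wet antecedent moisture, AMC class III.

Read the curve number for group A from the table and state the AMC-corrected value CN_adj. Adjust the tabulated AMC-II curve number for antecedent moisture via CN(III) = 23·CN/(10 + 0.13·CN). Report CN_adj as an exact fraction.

NRCS table: row crops, contoured, good condition, soil group A → CN(II) = 65
CN(III) from CN(II)=65: (23·65)/(10 + 0.13·65) = 29900/369 ≈ 81.030

CN_adj = 29900/369 ≈ 81.030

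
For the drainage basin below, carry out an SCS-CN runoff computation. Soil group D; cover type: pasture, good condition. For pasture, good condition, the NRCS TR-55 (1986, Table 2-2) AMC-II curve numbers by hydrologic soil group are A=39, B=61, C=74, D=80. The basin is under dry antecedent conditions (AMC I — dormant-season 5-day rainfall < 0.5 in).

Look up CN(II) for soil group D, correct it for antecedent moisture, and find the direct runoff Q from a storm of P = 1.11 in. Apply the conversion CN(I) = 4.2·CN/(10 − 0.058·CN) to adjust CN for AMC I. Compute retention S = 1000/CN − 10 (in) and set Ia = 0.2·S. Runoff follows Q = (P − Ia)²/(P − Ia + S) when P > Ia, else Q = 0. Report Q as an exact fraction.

NRCS table: pasture, good condition, soil group D → CN(II) = 80
Dry (AMC I): CN(I) = 4.2·80/(10 − 0.058·80) = 336/(134/25) = 4200/67 ≈ 62.687
S = 1000/(4200/67) − 10 = 125/21 in ≈ 5.952 in
Initial abstraction Ia = S/5 = (125/21)/5 = 25/21 ≈ 1.190 in
P = 1.110 ≤ Ia = 1.190 in: entire storm abstracted, Q = 0.

Q = 0 in ≈ 0.000 in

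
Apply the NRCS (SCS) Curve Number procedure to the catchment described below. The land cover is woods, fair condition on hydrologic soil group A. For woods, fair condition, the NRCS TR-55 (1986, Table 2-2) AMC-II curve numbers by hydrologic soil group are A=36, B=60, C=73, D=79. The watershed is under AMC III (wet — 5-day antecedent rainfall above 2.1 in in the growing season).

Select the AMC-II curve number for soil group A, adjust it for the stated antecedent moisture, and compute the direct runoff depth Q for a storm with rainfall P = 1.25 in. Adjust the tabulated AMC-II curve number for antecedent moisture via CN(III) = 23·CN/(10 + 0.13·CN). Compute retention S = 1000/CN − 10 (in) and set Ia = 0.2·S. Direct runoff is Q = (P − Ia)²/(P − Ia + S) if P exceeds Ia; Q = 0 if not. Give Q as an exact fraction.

Q = 0 in ≈ 0.000 in

NRCS table: woods, fair condition, soil group A → CN(II) = 36
Wet (AMC III): CN(III) = 23·36/(10 + 0.13·36) = 828/(367/25) = 20700/367 ≈ 56.403
S = 1000/(20700/367) − 10 = 1600/207 in ≈ 7.729 in
Ia = 0.2S: 0.2·7.729 = 1.546 in (exactly 320/207)
P = 1.250 ≤ Ia = 1.546 in: entire storm abstracted, Q = 0.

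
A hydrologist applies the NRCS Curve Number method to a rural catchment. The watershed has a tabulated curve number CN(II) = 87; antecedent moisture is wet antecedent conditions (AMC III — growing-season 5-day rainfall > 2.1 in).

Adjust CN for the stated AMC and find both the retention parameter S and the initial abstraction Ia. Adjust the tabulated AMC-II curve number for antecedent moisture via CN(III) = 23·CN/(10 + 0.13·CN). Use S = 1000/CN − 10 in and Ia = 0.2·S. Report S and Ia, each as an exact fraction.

Wet (AMC III): CN(III) = 23·87/(10 + 0.13·87) = 2001/(2131/100) = 200100/2131 ≈ 93.900
Retention S: 1000/CN − 10 with CN=93.900 → S = 1300/2001 ≈ 0.650 in
Ia = 0.2·(1300/2001) = 260/2001 in ≈ 0.130 in

S = 1300/2001 in ≈ 0.650 in; Ia = 260/2001 in ≈ 0.130 in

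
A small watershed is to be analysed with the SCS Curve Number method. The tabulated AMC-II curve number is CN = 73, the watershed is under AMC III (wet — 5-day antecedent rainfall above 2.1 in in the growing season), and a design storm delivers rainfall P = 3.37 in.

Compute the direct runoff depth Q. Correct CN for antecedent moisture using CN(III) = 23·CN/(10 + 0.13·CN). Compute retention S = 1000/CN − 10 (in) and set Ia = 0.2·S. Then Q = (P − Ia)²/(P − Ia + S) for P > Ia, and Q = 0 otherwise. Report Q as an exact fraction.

Wet (AMC III): CN(III) = 23·73/(10 + 0.13·73) = 1679/(1949/100) = 167900/1949 ≈ 86.147
Max retention: S = 1000/(167900/1949) − 10 = 2700/1679 in (≈ 1.608 in)
Ia = 0.2·(2700/1679) = 540/1679 in ≈ 0.322 in
P − Ia = 3.370 − 0.322 = 511823/167900 ≈ 3.048 in (> 0, runoff occurs)
Q: (511823/167900)² ÷ (781823/167900) = 261962783329/131268081700 in (≈ 1.996 in)

Q = 261962783329/131268081700 in ≈ 1.996 in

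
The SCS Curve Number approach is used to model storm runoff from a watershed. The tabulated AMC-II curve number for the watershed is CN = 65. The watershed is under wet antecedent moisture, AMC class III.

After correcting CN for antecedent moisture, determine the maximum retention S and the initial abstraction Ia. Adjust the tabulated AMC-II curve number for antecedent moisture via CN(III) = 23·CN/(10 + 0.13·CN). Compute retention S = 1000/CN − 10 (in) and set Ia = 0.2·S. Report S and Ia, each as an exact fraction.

S = 700/299 in ≈ 2.341 in; Ia = 140/299 in ≈ 0.468 in

Wet (AMC III): CN(III) = 23·65/(10 + 0.13·65) = 1495/(369/20) = 29900/369 ≈ 81.030
Retention S: 1000/CN − 10 with CN=81.030 → S = 700/299 ≈ 2.341 in
Ia = 0.2·(700/299) = 140/299 in ≈ 0.468 in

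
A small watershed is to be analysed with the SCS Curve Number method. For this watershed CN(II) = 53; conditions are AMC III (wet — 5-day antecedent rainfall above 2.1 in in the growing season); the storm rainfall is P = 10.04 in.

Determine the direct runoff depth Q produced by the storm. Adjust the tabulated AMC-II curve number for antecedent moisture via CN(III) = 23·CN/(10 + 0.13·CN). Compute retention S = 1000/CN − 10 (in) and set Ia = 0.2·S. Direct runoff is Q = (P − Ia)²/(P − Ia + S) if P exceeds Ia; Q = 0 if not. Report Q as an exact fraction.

Adjust CN=53 to AMC III: 23·53/(10 + 0.13·53) → 1219 ÷ (1689/100) = 121900/1689 ≈ 72.173
S = 1000/(121900/1689) − 10 = 4700/1219 in ≈ 3.856 in
Initial abstraction Ia = S/5 = (4700/1219)/5 = 940/1219 ≈ 0.771 in
P − Ia = 10.040 − 0.771 = 282469/30475 ≈ 9.269 in (> 0, runoff occurs)
Q = (282469/30475)²/((282469/30475) + 4700/1219) = (79788735961/928725625)/(399969/30475) = 79788735961/12189055275 in ≈ 6.546 in

Q = 79788735961/12189055275 in ≈ 6.546 in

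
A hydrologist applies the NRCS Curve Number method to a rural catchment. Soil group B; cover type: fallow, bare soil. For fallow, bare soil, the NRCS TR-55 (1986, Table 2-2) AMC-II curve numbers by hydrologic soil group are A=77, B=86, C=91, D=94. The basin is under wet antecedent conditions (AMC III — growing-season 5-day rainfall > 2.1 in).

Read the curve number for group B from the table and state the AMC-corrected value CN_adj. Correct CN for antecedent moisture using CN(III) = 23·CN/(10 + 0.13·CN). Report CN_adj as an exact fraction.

CN_adj = 98900/1059 ≈ 93.390

NRCS table: fallow, bare soil, soil group B → CN(II) = 86
CN(III) from CN(II)=86: (23·86)/(10 + 0.13·86) = 98900/1059 ≈ 93.390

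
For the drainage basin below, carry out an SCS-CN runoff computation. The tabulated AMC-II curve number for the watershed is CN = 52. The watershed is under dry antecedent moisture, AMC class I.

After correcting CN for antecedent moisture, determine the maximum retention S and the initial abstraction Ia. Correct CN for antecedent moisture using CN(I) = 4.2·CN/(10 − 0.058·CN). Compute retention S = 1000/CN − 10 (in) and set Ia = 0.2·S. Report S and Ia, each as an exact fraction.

S = 2000/91 in ≈ 21.978 in; Ia = 400/91 in ≈ 4.396 in

Dry (AMC I): CN(I) = 4.2·52/(10 − 0.058·52) = (1092/5)/(873/125) = 9100/291 ≈ 31.271
S = 1000/(9100/291) − 10 = 2000/91 in ≈ 21.978 in
Ia = 0.2·(2000/91) = 400/91 in ≈ 4.396 in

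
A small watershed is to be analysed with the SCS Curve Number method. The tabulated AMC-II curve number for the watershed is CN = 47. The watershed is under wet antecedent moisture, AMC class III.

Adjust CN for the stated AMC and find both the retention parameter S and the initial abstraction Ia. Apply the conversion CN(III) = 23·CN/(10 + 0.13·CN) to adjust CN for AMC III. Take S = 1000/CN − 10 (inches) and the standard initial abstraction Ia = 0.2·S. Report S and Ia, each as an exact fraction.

S = 5300/1081 in ≈ 4.903 in; Ia = 1060/1081 in ≈ 0.981 in

Wet (AMC III): CN(III) = 23·47/(10 + 0.13·47) = 1081/(1611/100) = 108100/1611 ≈ 67.101
Max retention: S = 1000/(108100/1611) − 10 = 5300/1081 in (≈ 4.903 in)
Initial abstraction Ia = S/5 = (5300/1081)/5 = 1060/1081 ≈ 0.981 in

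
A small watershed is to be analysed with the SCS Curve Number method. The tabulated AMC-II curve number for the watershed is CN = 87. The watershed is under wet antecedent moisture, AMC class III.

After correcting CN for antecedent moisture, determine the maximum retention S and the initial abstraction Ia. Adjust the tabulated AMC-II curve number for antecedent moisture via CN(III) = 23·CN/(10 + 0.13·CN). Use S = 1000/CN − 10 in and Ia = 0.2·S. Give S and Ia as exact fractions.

S = 1300/2001 in ≈ 0.650 in; Ia = 260/2001 in ≈ 0.130 in

Wet (AMC III): CN(III) = 23·87/(10 + 0.13·87) = 2001/(2131/100) = 200100/2131 ≈ 93.900
Max retention: S = 1000/(200100/2131) − 10 = 1300/2001 in (≈ 0.650 in)
Initial abstraction Ia = S/5 = (1300/2001)/5 = 260/2001 ≈ 0.130 in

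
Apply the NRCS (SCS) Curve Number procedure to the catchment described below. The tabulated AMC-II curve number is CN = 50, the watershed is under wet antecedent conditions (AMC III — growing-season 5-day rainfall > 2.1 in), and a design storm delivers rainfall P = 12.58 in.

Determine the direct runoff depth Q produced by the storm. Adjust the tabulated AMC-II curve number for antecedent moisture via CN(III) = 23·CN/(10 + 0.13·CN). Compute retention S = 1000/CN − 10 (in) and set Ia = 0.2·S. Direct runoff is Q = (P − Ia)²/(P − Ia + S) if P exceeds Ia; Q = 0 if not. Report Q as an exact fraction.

Wet (AMC III): CN(III) = 23·50/(10 + 0.13·50) = 1150/(33/2) = 2300/33 ≈ 69.697
S = 1000/(2300/33) − 10 = 100/23 in ≈ 4.348 in
Ia = 0.2·(100/23) = 20/23 in ≈ 0.870 in
Since P=12.580 > Ia=0.870: effective rainfall P−Ia = 13467/1150 in
Q = (13467/1150)²/((13467/1150) + 100/23) = (181360089/1322500)/(18467/1150) = 181360089/21237050 in ≈ 8.540 in

Q = 181360089/21237050 in ≈ 8.540 in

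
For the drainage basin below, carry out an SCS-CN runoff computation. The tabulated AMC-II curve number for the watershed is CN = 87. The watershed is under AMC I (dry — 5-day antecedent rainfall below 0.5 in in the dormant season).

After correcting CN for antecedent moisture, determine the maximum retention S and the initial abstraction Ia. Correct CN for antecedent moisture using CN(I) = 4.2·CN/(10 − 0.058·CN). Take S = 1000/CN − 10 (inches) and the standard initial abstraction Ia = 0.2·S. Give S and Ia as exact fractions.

Adjust CN=87 to AMC I: 4.2·87/(10 − 0.058·87) → (1827/5) ÷ (2477/500) = 182700/2477 ≈ 73.759
Retention S: 1000/CN − 10 with CN=73.759 → S = 6500/1827 ≈ 3.558 in
Ia = 0.2S: 0.2·3.558 = 0.712 in (exactly 1300/1827)

S = 6500/1827 in ≈ 3.558 in; Ia = 1300/1827 in ≈ 0.712 in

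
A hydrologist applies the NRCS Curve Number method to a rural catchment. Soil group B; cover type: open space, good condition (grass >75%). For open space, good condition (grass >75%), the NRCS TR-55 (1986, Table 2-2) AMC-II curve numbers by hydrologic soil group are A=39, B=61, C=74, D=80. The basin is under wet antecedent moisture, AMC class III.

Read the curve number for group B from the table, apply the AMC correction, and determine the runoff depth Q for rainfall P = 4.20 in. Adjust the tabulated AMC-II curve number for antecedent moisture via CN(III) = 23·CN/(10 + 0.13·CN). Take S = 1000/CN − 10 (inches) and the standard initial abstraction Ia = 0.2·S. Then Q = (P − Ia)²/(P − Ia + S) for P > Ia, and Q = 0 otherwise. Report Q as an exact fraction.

NRCS table: open space, good condition (grass >75%), soil group B → CN(II) = 61
Wet (AMC III): CN(III) = 23·61/(10 + 0.13·61) = 1403/(1793/100) = 140300/1793 ≈ 78.249
Max retention: S = 1000/(140300/1793) − 10 = 3900/1403 in (≈ 2.780 in)
Initial abstraction Ia = S/5 = (3900/1403)/5 = 780/1403 ≈ 0.556 in
P − Ia = 4.200 − 0.556 = 25563/7015 ≈ 3.644 in (> 0, runoff occurs)
Q: (25563/7015)² ÷ (45063/7015) = 72607441/35124105 in (≈ 2.067 in)

Q = 72607441/35124105 in ≈ 2.067 in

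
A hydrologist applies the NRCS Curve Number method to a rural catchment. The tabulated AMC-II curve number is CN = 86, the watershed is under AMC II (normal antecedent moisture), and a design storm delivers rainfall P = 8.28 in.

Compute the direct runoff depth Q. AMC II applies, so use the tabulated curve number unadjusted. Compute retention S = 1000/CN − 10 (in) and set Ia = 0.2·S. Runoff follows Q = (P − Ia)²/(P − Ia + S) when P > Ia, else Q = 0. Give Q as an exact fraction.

Q = 73119601/11073575 in ≈ 6.603 in

AMC II — tabulated CN = 86 applies directly.
Retention S: 1000/CN − 10 with CN=86.000 → S = 70/43 ≈ 1.628 in
Initial abstraction Ia = S/5 = (70/43)/5 = 14/43 ≈ 0.326 in
Excess rainfall: 8.280 − 0.326 = 7.954 in; P > Ia so Q > 0
Q = (8551/1075)²/((8551/1075) + 70/43) = (73119601/1155625)/(10301/1075) = 73119601/11073575 in ≈ 6.603 in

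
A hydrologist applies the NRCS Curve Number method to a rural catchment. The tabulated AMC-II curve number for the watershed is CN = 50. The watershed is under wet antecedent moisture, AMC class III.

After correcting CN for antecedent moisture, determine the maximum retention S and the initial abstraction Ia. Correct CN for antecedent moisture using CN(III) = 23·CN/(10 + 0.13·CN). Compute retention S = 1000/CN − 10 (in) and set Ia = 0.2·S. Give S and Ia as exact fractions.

S = 100/23 in ≈ 4.348 in; Ia = 20/23 in ≈ 0.870 in

Wet (AMC III): CN(III) = 23·50/(10 + 0.13·50) = 1150/(33/2) = 2300/33 ≈ 69.697
Max retention: S = 1000/(2300/33) − 10 = 100/23 in (≈ 4.348 in)
Ia = 0.2·(100/23) = 20/23 in ≈ 0.870 in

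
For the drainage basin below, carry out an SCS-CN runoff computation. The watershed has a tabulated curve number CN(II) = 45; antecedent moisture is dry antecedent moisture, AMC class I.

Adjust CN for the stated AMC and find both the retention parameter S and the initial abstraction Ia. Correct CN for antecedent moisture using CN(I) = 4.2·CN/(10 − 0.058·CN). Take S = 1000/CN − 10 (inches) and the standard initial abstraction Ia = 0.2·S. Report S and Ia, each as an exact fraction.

S = 5500/189 in ≈ 29.101 in; Ia = 1100/189 in ≈ 5.820 in

CN(I) from CN(II)=45: (4.2·45)/(10 − 0.058·45) = 18900/739 ≈ 25.575
Max retention: S = 1000/(18900/739) − 10 = 5500/189 in (≈ 29.101 in)
Ia = 0.2S: 0.2·29.101 = 5.820 in (exactly 1100/189)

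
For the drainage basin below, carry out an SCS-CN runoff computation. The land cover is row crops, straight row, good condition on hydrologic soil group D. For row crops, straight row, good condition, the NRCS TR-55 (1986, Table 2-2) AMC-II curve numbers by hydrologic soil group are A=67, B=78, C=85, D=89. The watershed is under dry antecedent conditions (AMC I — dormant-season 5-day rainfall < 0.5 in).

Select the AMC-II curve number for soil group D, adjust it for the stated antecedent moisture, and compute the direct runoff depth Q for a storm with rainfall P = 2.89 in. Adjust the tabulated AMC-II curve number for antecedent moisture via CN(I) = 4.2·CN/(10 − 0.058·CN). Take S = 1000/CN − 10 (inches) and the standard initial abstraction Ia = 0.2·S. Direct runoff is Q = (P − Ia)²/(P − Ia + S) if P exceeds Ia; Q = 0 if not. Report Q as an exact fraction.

NRCS table: row crops, straight row, good condition, soil group D → CN(II) = 89
Dry (AMC I): CN(I) = 4.2·89/(10 − 0.058·89) = (1869/5)/(2419/500) = 186900/2419 ≈ 77.263
S = 1000/(186900/2419) − 10 = 5500/1869 in ≈ 2.943 in
Ia = 0.2·(5500/1869) = 1100/1869 in ≈ 0.589 in
Since P=2.890 > Ia=0.589: effective rainfall P−Ia = 430141/186900 in
Q: (430141/186900)² ÷ (980141/186900) = 185021279881/183188352900 in (≈ 1.010 in)

Q = 185021279881/183188352900 in ≈ 1.010 in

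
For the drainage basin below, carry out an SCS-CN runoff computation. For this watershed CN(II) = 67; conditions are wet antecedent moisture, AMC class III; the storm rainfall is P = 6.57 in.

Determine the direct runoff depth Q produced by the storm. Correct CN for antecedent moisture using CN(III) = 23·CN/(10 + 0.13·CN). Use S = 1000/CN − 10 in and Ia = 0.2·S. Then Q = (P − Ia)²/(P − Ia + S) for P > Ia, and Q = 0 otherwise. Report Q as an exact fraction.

Wet (AMC III): CN(III) = 23·67/(10 + 0.13·67) = 1541/(1871/100) = 154100/1871 ≈ 82.362
Max retention: S = 1000/(154100/1871) − 10 = 3300/1541 in (≈ 2.141 in)
Initial abstraction Ia = S/5 = (3300/1541)/5 = 660/1541 ≈ 0.428 in
Excess rainfall: 6.570 − 0.428 = 6.142 in; P > Ia so Q > 0
Q = (946437/154100)²/((946437/154100) + 3300/1541) = (895742994969/23746810000)/(1276437/154100) = 298580998323/65566313900 in ≈ 4.554 in

Q = 298580998323/65566313900 in ≈ 4.554 in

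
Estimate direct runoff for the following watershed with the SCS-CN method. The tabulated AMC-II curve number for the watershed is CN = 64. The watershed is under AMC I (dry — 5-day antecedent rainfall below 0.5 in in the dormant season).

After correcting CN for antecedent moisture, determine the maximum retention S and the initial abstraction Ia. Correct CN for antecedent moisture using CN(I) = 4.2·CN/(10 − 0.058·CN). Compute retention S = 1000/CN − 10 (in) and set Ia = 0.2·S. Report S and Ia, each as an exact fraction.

CN(I) from CN(II)=64: (4.2·64)/(10 − 0.058·64) = 5600/131 ≈ 42.748
S = 1000/(5600/131) − 10 = 375/28 in ≈ 13.393 in
Ia = 0.2S: 0.2·13.393 = 2.679 in (exactly 75/28)

S = 375/28 in ≈ 13.393 in; Ia = 75/28 in ≈ 2.679 in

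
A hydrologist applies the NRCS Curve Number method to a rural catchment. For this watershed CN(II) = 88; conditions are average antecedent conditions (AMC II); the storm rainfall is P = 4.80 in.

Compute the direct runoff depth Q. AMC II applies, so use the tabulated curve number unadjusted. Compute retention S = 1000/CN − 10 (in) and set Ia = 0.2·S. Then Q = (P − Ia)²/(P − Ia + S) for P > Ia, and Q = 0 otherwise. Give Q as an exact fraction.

Q = 6889/1980 in ≈ 3.479 in

Average conditions: CN = 88 (no AMC adjustment).
Retention S: 1000/CN − 10 with CN=88.000 → S = 15/11 ≈ 1.364 in
Ia = 0.2S: 0.2·1.364 = 0.273 in (exactly 3/11)
P − Ia = 4.800 − 0.273 = 249/55 ≈ 4.527 in (> 0, runoff occurs)
Q: (249/55)² ÷ (324/55) = 6889/1980 in (≈ 3.479 in)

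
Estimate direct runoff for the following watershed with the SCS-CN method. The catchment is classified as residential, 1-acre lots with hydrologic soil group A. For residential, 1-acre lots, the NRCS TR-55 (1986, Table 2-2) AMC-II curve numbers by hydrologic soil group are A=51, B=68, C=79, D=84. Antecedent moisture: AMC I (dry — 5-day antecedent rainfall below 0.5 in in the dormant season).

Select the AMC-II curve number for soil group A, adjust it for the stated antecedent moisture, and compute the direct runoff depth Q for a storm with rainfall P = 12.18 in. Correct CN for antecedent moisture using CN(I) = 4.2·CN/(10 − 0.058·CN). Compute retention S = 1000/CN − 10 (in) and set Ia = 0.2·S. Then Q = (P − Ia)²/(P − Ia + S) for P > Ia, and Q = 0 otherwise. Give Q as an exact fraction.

Q = 483509047/254829150 in ≈ 1.897 in

NRCS table: residential, 1-acre lots, soil group A → CN(II) = 51
CN(I) from CN(II)=51: (4.2·51)/(10 − 0.058·51) = 15300/503 ≈ 30.417
S = 1000/(15300/503) − 10 = 3500/153 in ≈ 22.876 in
Initial abstraction Ia = S/5 = (3500/153)/5 = 700/153 ≈ 4.575 in
P − Ia = 12.180 − 4.575 = 58177/7650 ≈ 7.605 in (> 0, runoff occurs)
Q: (58177/7650)² ÷ (233177/7650) = 483509047/254829150 in (≈ 1.897 in)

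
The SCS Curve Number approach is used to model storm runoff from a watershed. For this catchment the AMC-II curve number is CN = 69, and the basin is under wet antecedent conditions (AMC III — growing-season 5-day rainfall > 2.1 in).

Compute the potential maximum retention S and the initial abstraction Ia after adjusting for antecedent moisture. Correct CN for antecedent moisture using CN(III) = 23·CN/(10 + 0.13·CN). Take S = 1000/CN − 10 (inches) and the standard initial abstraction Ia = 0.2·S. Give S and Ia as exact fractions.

S = 3100/1587 in ≈ 1.953 in; Ia = 620/1587 in ≈ 0.391 in

Wet (AMC III): CN(III) = 23·69/(10 + 0.13·69) = 1587/(1897/100) = 158700/1897 ≈ 83.658
S = 1000/(158700/1897) − 10 = 3100/1587 in ≈ 1.953 in
Ia = 0.2S: 0.2·1.953 = 0.391 in (exactly 620/1587)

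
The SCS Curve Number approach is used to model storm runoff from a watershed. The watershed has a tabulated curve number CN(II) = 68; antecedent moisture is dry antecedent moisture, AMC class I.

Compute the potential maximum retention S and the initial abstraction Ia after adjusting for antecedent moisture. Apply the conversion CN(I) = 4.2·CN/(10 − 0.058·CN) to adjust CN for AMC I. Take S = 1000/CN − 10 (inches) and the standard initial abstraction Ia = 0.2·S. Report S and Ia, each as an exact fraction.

Dry (AMC I): CN(I) = 4.2·68/(10 − 0.058·68) = (1428/5)/(757/125) = 35700/757 ≈ 47.160
S = 1000/(35700/757) − 10 = 4000/357 in ≈ 11.204 in
Initial abstraction Ia = S/5 = (4000/357)/5 = 800/357 ≈ 2.241 in

S = 4000/357 in ≈ 11.204 in; Ia = 800/357 in ≈ 2.241 in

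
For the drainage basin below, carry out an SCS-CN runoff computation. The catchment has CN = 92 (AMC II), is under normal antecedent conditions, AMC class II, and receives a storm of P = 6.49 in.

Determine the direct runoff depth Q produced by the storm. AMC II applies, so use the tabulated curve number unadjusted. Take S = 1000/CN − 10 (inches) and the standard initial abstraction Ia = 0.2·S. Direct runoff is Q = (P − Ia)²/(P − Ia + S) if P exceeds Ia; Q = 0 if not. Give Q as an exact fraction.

AMC II — tabulated CN = 92 applies directly.
Retention S: 1000/CN − 10 with CN=92.000 → S = 20/23 ≈ 0.870 in
Ia = 0.2S: 0.2·0.870 = 0.174 in (exactly 4/23)
P − Ia = 6.490 − 0.174 = 14527/2300 ≈ 6.316 in (> 0, runoff occurs)
Q: (14527/2300)² ÷ (16527/2300) = 211033729/38012100 in (≈ 5.552 in)

Q = 211033729/38012100 in ≈ 5.552 in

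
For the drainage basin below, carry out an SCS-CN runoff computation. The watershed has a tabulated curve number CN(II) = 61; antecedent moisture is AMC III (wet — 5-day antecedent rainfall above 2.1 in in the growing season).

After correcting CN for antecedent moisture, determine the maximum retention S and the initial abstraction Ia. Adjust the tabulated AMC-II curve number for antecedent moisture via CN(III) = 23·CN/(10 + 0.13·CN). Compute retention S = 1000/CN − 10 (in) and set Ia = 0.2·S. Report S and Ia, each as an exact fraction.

CN(III) from CN(II)=61: (23·61)/(10 + 0.13·61) = 140300/1793 ≈ 78.249
Max retention: S = 1000/(140300/1793) − 10 = 3900/1403 in (≈ 2.780 in)
Ia = 0.2·(3900/1403) = 780/1403 in ≈ 0.556 in

S = 3900/1403 in ≈ 2.780 in; Ia = 780/1403 in ≈ 0.556 in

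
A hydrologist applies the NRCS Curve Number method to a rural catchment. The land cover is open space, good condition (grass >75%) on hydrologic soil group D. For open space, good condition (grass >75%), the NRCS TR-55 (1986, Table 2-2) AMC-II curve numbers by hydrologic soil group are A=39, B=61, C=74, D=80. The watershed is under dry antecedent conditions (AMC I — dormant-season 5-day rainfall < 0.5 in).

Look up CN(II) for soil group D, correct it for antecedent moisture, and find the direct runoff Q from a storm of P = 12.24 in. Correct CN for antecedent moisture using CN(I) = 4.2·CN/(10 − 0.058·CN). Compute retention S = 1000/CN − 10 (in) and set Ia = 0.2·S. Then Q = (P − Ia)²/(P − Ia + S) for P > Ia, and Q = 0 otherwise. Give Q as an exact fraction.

Q = 33651601/4686150 in ≈ 7.181 in

NRCS table: open space, good condition (grass >75%), soil group D → CN(II) = 80
Adjust CN=80 to AMC I: 4.2·80/(10 − 0.058·80) → 336 ÷ (134/25) = 4200/67 ≈ 62.687
Retention S: 1000/CN − 10 with CN=62.687 → S = 125/21 ≈ 5.952 in
Ia = 0.2S: 0.2·5.952 = 1.190 in (exactly 25/21)
Excess rainfall: 12.240 − 1.190 = 11.050 in; P > Ia so Q > 0
Runoff Q = (P−Ia)²/(P−Ia+S) = (11.050)²/(11.050+5.952) = 33651601/4686150 ≈ 7.181 in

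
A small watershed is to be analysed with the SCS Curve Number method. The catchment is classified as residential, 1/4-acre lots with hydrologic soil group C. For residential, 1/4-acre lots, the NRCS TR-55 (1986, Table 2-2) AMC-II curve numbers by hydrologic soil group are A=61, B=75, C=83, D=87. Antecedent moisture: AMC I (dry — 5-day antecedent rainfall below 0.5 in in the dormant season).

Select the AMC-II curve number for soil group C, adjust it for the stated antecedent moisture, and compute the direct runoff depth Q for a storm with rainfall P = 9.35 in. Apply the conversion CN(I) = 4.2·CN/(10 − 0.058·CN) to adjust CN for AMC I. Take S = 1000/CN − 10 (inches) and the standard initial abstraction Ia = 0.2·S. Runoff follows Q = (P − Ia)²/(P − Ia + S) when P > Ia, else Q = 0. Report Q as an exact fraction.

Q = 5013502793/947250780 in ≈ 5.293 in

NRCS table: residential, 1/4-acre lots, soil group C → CN(II) = 83
Dry (AMC I): CN(I) = 4.2·83/(10 − 0.058·83) = (1743/5)/(2593/500) = 174300/2593 ≈ 67.219
Retention S: 1000/CN − 10 with CN=67.219 → S = 8500/1743 ≈ 4.877 in
Ia = 0.2S: 0.2·4.877 = 0.975 in (exactly 1700/1743)
Since P=9.350 > Ia=0.975: effective rainfall P−Ia = 291941/34860 in
Q = (291941/34860)²/((291941/34860) + 8500/1743) = (85229547481/1215219600)/(461941/34860) = 5013502793/947250780 in ≈ 5.293 in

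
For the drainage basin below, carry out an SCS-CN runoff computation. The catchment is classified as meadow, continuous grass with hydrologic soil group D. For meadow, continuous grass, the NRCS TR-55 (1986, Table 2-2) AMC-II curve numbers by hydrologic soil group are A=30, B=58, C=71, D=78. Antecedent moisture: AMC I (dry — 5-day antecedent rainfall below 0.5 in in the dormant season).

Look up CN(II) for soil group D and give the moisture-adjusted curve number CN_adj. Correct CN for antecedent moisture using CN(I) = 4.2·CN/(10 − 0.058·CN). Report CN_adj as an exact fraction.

CN_adj = 81900/1369 ≈ 59.825

NRCS table: meadow, continuous grass, soil group D → CN(II) = 78
Dry (AMC I): CN(I) = 4.2·78/(10 − 0.058·78) = (1638/5)/(1369/250) = 81900/1369 ≈ 59.825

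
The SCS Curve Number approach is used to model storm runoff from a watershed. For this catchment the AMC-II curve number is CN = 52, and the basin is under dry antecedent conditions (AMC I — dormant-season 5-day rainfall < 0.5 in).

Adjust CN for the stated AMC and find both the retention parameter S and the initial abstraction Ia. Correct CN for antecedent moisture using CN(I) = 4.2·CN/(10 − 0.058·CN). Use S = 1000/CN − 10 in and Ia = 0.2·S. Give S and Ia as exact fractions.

S = 2000/91 in ≈ 21.978 in; Ia = 400/91 in ≈ 4.396 in

CN(I) from CN(II)=52: (4.2·52)/(10 − 0.058·52) = 9100/291 ≈ 31.271
Retention S: 1000/CN − 10 with CN=31.271 → S = 2000/91 ≈ 21.978 in
Ia = 0.2S: 0.2·21.978 = 4.396 in (exactly 400/91)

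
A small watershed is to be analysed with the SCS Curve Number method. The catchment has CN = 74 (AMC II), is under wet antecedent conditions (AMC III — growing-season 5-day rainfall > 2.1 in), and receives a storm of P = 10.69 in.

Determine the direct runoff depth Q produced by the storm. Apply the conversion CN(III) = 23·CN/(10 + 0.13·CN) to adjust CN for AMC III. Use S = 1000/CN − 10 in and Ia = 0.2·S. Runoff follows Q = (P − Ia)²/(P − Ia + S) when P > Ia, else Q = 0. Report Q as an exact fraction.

Adjust CN=74 to AMC III: 23·74/(10 + 0.13·74) → 1702 ÷ (981/50) = 85100/981 ≈ 86.748
Retention S: 1000/CN − 10 with CN=86.748 → S = 1300/851 ≈ 1.528 in
Ia = 0.2S: 0.2·1.528 = 0.306 in (exactly 260/851)
Since P=10.690 > Ia=0.306: effective rainfall P−Ia = 883719/85100 in
Q: (883719/85100)² ÷ (1013719/85100) = 780959270961/86267486900 in (≈ 9.053 in)

Q = 780959270961/86267486900 in ≈ 9.053 in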